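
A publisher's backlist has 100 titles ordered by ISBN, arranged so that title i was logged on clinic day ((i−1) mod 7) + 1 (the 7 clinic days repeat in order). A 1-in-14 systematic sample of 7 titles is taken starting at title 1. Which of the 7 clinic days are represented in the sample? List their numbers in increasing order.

1

Consecutive selections differ by k = 14, so their clinic day numbers differ by 14 mod 7 = 0.
gcd(14, 7) = 7, so the sample visits 7/7 = 1 distinct residues mod 7.
Start 1 is clinic day 1; the clinic days hit are 1.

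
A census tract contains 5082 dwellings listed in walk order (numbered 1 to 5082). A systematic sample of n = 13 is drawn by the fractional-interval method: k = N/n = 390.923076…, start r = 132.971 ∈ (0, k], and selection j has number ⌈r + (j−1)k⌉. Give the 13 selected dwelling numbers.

j=1: r + 0k = 132.971 → ⌈·⌉ = 133
j=2: r + 1k = 523.894076… → ⌈·⌉ = 524
j=3: r + 2k = 914.817153… → ⌈·⌉ = 915
j=4: r + 3k = 1305.740230… → ⌈·⌉ = 1306
j=5: r + 4k = 1696.663307… → ⌈·⌉ = 1697
j=6: r + 5k = 2087.586384… → ⌈·⌉ = 2088
j=7: r + 6k = 2478.509461… → ⌈·⌉ = 2479
j=8: r + 7k = 2869.432538… → ⌈·⌉ = 2870
j=9: r + 8k = 3260.355615… → ⌈·⌉ = 3261
j=10: r + 9k = 3651.278692… → ⌈·⌉ = 3652
j=11: r + 10k = 4042.201769… → ⌈·⌉ = 4043
j=12: r + 11k = 4433.124846… → ⌈·⌉ = 4434
j=13: r + 12k = 4824.047923… → ⌈·⌉ = 4825

133, 524, 915, 1306, 1697, 2088, 2479, 2870, 3261, 3652, 4043, 4434, 4825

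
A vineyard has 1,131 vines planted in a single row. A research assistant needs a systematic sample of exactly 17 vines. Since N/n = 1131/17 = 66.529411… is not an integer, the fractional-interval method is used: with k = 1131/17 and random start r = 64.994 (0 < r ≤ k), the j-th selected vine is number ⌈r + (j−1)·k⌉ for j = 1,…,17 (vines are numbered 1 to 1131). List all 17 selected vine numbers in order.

j=1: r + 0k = 64.994 → ⌈·⌉ = 65
j=2: r + 1k = 131.523411… → ⌈·⌉ = 132
j=3: r + 2k = 198.052823… → ⌈·⌉ = 199
j=4: r + 3k = 264.582235… → ⌈·⌉ = 265
j=5: r + 4k = 331.111647… → ⌈·⌉ = 332
j=6: r + 5k = 397.641058… → ⌈·⌉ = 398
j=7: r + 6k = 464.170470… → ⌈·⌉ = 465
j=8: r + 7k = 530.699882… → ⌈·⌉ = 531
j=9: r + 8k = 597.229294… → ⌈·⌉ = 598
j=10: r + 9k = 663.758705… → ⌈·⌉ = 664
j=11: r + 10k = 730.288117… → ⌈·⌉ = 731
j=12: r + 11k = 796.817529… → ⌈·⌉ = 797
j=13: r + 12k = 863.346941… → ⌈·⌉ = 864
j=14: r + 13k = 929.876352… → ⌈·⌉ = 930
j=15: r + 14k = 996.405764… → ⌈·⌉ = 997
j=16: r + 15k = 1062.935176… → ⌈·⌉ = 1063
j=17: r + 16k = 1129.464588… → ⌈·⌉ = 1130

65, 132, 199, 265, 332, 398, 465, 531, 598, 664, 731, 797, 864, 930, 997, 1063, 1130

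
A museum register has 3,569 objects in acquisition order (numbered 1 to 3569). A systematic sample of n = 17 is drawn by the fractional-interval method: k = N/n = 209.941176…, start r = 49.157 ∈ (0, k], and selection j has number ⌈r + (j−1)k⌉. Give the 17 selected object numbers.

50, 260, 470, 679, 889, 1099, 1309, 1519, 1729, 1939, 2149, 2359, 2569, 2779, 2989, 3199, 3409

j=1: r + 0k = 49.157 → ⌈·⌉ = 50
j=2: r + 1k = 259.098176… → ⌈·⌉ = 260
j=3: r + 2k = 469.039352… → ⌈·⌉ = 470
j=4: r + 3k = 678.980529… → ⌈·⌉ = 679
j=5: r + 4k = 888.921705… → ⌈·⌉ = 889
j=6: r + 5k = 1098.862882… → ⌈·⌉ = 1099
j=7: r + 6k = 1308.804058… → ⌈·⌉ = 1309
j=8: r + 7k = 1518.745235… → ⌈·⌉ = 1519
j=9: r + 8k = 1728.686411… → ⌈·⌉ = 1729
j=10: r + 9k = 1938.627588… → ⌈·⌉ = 1939
j=11: r + 10k = 2148.568764… → ⌈·⌉ = 2149
j=12: r + 11k = 2358.509941… → ⌈·⌉ = 2359
j=13: r + 12k = 2568.451117… → ⌈·⌉ = 2569
j=14: r + 13k = 2778.392294… → ⌈·⌉ = 2779
j=15: r + 14k = 2988.333470… → ⌈·⌉ = 2989
j=16: r + 15k = 3198.274647… → ⌈·⌉ = 3199
j=17: r + 16k = 3408.215823… → ⌈·⌉ = 3409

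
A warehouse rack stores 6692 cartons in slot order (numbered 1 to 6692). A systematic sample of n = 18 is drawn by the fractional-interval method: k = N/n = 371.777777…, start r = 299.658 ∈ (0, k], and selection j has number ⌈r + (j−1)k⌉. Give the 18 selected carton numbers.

300, 672, 1044, 1415, 1787, 2159, 2531, 2903, 3274, 3646, 4018, 4390, 4761, 5133, 5505, 5877, 6249, 6620

j=1: r + 0k = 299.658 → ⌈·⌉ = 300
j=2: r + 1k = 671.435777… → ⌈·⌉ = 672
j=3: r + 2k = 1043.213555… → ⌈·⌉ = 1044
j=4: r + 3k = 1414.991333… → ⌈·⌉ = 1415
j=5: r + 4k = 1786.769111… → ⌈·⌉ = 1787
j=6: r + 5k = 2158.546888… → ⌈·⌉ = 2159
j=7: r + 6k = 2530.324666… → ⌈·⌉ = 2531
j=8: r + 7k = 2902.102444… → ⌈·⌉ = 2903
j=9: r + 8k = 3273.880222… → ⌈·⌉ = 3274
j=10: r + 9k = 3645.658 → ⌈·⌉ = 3646
j=11: r + 10k = 4017.435777… → ⌈·⌉ = 4018
j=12: r + 11k = 4389.213555… → ⌈·⌉ = 4390
j=13: r + 12k = 4760.991333… → ⌈·⌉ = 4761
j=14: r + 13k = 5132.769111… → ⌈·⌉ = 5133
j=15: r + 14k = 5504.546888… → ⌈·⌉ = 5505
j=16: r + 15k = 5876.324666… → ⌈·⌉ = 5877
j=17: r + 16k = 6248.102444… → ⌈·⌉ = 6249
j=18: r + 17k = 6619.880222… → ⌈·⌉ = 6620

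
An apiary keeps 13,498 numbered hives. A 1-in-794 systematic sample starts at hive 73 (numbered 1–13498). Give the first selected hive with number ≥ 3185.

k = 794
Steps past start: ⌈(3185 − 73)/794⌉ = ⌈3112/794⌉ = 4
Selected hive: 73 + 4×794 = 3249

3249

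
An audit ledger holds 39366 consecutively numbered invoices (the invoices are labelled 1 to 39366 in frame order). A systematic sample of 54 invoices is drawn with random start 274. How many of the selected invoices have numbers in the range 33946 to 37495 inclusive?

5

k = 39366/54 = 729
First selection ≥ 33946: 274 + ⌈(33946−274)/729⌉·729 = 274 + 47×729 = 34537
Last selection ≤ 37495: 274 + ⌊(37495−274)/729⌋·729 = 274 + 51×729 = 37453
Count = 51 − 47 + 1 = 5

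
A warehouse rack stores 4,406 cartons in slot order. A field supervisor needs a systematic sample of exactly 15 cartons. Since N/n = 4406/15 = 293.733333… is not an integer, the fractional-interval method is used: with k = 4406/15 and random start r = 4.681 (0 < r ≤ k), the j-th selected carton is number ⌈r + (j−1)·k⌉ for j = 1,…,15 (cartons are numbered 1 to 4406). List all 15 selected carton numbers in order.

j=1: r + 0k = 4.681 → ⌈·⌉ = 5
j=2: r + 1k = 298.414333… → ⌈·⌉ = 299
j=3: r + 2k = 592.147666… → ⌈·⌉ = 593
j=4: r + 3k = 885.881 → ⌈·⌉ = 886
j=5: r + 4k = 1179.614333… → ⌈·⌉ = 1180
j=6: r + 5k = 1473.347666… → ⌈·⌉ = 1474
j=7: r + 6k = 1767.081 → ⌈·⌉ = 1768
j=8: r + 7k = 2060.814333… → ⌈·⌉ = 2061
j=9: r + 8k = 2354.547666… → ⌈·⌉ = 2355
j=10: r + 9k = 2648.281 → ⌈·⌉ = 2649
j=11: r + 10k = 2942.014333… → ⌈·⌉ = 2943
j=12: r + 11k = 3235.747666… → ⌈·⌉ = 3236
j=13: r + 12k = 3529.481 → ⌈·⌉ = 3530
j=14: r + 13k = 3823.214333… → ⌈·⌉ = 3824
j=15: r + 14k = 4116.947666… → ⌈·⌉ = 4117

5, 299, 593, 886, 1180, 1474, 1768, 2061, 2355, 2649, 2943, 3236, 3530, 3824, 4117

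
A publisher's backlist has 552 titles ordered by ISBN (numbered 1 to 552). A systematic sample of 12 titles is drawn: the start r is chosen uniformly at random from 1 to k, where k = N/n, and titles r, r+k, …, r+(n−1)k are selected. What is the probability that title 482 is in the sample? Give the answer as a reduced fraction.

k = 552/12 = 46.
Title 482 is selected iff r ≡ 482 (mod 46); exactly one such r in {1,…,46}.
Inclusion probability = 1/46.

1/46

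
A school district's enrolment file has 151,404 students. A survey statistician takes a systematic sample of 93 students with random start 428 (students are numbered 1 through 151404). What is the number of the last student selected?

k = 151404/93 = 1628
93rd selection = r + (93−1)·k = 428 + 92×1628 = 428 + 149776 = 150204

150204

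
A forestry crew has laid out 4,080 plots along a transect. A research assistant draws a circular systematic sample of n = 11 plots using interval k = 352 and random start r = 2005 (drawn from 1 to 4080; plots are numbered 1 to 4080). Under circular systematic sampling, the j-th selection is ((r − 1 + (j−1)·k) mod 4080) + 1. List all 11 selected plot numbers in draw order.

Selection 1: 2005
Selection 2: 2005 + 352 = 2357
Selection 3: 2357 + 352 = 2709
Selection 4: 2709 + 352 = 3061
Selection 5: 3061 + 352 = 3413
Selection 6: 3413 + 352 = 3765
Selection 7: 3765 + 352 = 4117 → 4117 − 4080 = 37
Selection 8: 37 + 352 = 389
Selection 9: 389 + 352 = 741
Selection 10: 741 + 352 = 1093
Selection 11: 1093 + 352 = 1445

2005, 2357, 2709, 3061, 3413, 3765, 37, 389, 741, 1093, 1445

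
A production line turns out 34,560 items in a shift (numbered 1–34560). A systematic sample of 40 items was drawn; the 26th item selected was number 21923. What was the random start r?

323

k = 34560/40 = 864
r = 21923 − (26−1)×864 = 21923 − 21600 = 323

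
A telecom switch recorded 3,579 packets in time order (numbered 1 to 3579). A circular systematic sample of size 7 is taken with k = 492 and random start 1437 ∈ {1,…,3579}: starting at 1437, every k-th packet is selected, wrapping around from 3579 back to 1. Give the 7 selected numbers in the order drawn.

1437, 1929, 2421, 2913, 3405, 318, 810

Selection 1: 1437
Selection 2: 1437 + 492 = 1929
Selection 3: 1929 + 492 = 2421
Selection 4: 2421 + 492 = 2913
Selection 5: 2913 + 492 = 3405
Selection 6: 3405 + 492 = 3897 → 3897 − 3579 = 318
Selection 7: 318 + 492 = 810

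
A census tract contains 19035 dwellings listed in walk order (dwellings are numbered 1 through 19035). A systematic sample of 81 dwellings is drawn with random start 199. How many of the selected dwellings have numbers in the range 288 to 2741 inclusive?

10

k = 19035/81 = 235
First selection ≥ 288: 199 + ⌈(288−199)/235⌉·235 = 199 + 1×235 = 434
Last selection ≤ 2741: 199 + ⌊(2741−199)/235⌋·235 = 199 + 10×235 = 2549
Count = 10 − 1 + 1 = 10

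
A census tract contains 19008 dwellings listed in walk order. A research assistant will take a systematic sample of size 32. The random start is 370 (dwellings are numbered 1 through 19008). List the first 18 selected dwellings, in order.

k = N/n = 19008/32 = 594
dwelling 1: 370
dwelling 2: 370 + 594 = 964
dwelling 3: 964 + 594 = 1558
dwelling 4: 1558 + 594 = 2152
dwelling 5: 2152 + 594 = 2746
dwelling 6: 2746 + 594 = 3340
dwelling 7: 3340 + 594 = 3934
dwelling 8: 3934 + 594 = 4528
dwelling 9: 4528 + 594 = 5122
dwelling 10: 5122 + 594 = 5716
dwelling 11: 5716 + 594 = 6310
dwelling 12: 6310 + 594 = 6904
dwelling 13: 6904 + 594 = 7498
dwelling 14: 7498 + 594 = 8092
dwelling 15: 8092 + 594 = 8686
dwelling 16: 8686 + 594 = 9280
dwelling 17: 9280 + 594 = 9874
dwelling 18: 9874 + 594 = 10468

370, 964, 1558, 2152, 2746, 3340, 3934, 4528, 5122, 5716, 6310, 6904, 7498, 8092, 8686, 9280, 9874, 10468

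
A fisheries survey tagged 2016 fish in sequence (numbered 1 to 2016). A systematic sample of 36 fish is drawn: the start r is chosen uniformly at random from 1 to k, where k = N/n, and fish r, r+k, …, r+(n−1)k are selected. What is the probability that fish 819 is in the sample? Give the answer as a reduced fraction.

1/56

k = 2016/36 = 56.
Fish 819 is selected iff r ≡ 819 (mod 56); exactly one such r in {1,…,56}.
Inclusion probability = 1/56.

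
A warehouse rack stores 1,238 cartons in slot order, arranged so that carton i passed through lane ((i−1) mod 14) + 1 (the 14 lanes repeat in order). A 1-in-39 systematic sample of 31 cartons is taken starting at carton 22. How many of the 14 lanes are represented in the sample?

Consecutive selections differ by k = 39, so their lane numbers differ by 39 mod 14 = 11.
gcd(39, 14) = 1, so the sample visits 14/1 = 14 distinct residues mod 14.
Start 22 is lane 8; the lanes hit are 1, 2, 3, 4, 5, 6, 7, 8, 9, 10, 11, 12, 13, 14.

14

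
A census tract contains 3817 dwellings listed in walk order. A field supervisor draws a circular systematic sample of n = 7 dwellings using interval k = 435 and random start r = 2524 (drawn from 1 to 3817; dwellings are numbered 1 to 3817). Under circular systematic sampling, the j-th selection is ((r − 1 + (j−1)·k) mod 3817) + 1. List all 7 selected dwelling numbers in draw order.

2524, 2959, 3394, 12, 447, 882, 1317

Selection 1: 2524
Selection 2: 2524 + 435 = 2959
Selection 3: 2959 + 435 = 3394
Selection 4: 3394 + 435 = 3829 → 3829 − 3817 = 12
Selection 5: 12 + 435 = 447
Selection 6: 447 + 435 = 882
Selection 7: 882 + 435 = 1317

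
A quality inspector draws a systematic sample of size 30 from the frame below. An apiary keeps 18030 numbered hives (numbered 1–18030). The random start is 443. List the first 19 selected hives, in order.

k = N/n = 18030/30 = 601
hive 1: 443
hive 2: 443 + 601 = 1044
hive 3: 1044 + 601 = 1645
hive 4: 1645 + 601 = 2246
hive 5: 2246 + 601 = 2847
hive 6: 2847 + 601 = 3448
hive 7: 3448 + 601 = 4049
hive 8: 4049 + 601 = 4650
hive 9: 4650 + 601 = 5251
hive 10: 5251 + 601 = 5852
hive 11: 5852 + 601 = 6453
hive 12: 6453 + 601 = 7054
hive 13: 7054 + 601 = 7655
hive 14: 7655 + 601 = 8256
hive 15: 8256 + 601 = 8857
hive 16: 8857 + 601 = 9458
hive 17: 9458 + 601 = 10059
hive 18: 10059 + 601 = 10660
hive 19: 10660 + 601 = 11261

443, 1044, 1645, 2246, 2847, 3448, 4049, 4650, 5251, 5852, 6453, 7054, 7655, 8256, 8857, 9458, 10059, 10660, 11261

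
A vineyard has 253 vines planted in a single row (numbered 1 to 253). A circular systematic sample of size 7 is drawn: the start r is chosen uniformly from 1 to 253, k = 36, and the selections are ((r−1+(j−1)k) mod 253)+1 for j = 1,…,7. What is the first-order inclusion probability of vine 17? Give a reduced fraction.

7/253

For each position j, as r ranges over 1…253 the j-th selection hits every vine exactly once, so vine 17 is selected for exactly 7 of the 253 starts.
Inclusion probability = 7/253.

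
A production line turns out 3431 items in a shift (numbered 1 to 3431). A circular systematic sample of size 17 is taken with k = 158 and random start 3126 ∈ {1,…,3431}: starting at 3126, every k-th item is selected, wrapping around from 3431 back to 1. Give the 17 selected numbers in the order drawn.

Selection 1: 3126
Selection 2: 3126 + 158 = 3284
Selection 3: 3284 + 158 = 3442 → 3442 − 3431 = 11
Selection 4: 11 + 158 = 169
Selection 5: 169 + 158 = 327
Selection 6: 327 + 158 = 485
Selection 7: 485 + 158 = 643
Selection 8: 643 + 158 = 801
Selection 9: 801 + 158 = 959
Selection 10: 959 + 158 = 1117
Selection 11: 1117 + 158 = 1275
Selection 12: 1275 + 158 = 1433
Selection 13: 1433 + 158 = 1591
Selection 14: 1591 + 158 = 1749
Selection 15: 1749 + 158 = 1907
Selection 16: 1907 + 158 = 2065
Selection 17: 2065 + 158 = 2223

3126, 3284, 11, 169, 327, 485, 643, 801, 959, 1117, 1275, 1433, 1591, 1749, 1907, 2065, 2223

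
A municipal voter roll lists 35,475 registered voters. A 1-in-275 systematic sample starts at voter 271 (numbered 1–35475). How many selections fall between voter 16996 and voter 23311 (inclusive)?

23

k = 275
First selection ≥ 16996: 271 + ⌈(16996−271)/275⌉·275 = 271 + 61×275 = 17046
Last selection ≤ 23311: 271 + ⌊(23311−271)/275⌋·275 = 271 + 83×275 = 23096
Count = 83 − 61 + 1 = 23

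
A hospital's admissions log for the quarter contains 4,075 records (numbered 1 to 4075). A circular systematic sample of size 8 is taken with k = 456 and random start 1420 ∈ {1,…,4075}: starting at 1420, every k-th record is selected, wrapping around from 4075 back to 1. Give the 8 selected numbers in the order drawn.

Selection 1: 1420
Selection 2: 1420 + 456 = 1876
Selection 3: 1876 + 456 = 2332
Selection 4: 2332 + 456 = 2788
Selection 5: 2788 + 456 = 3244
Selection 6: 3244 + 456 = 3700
Selection 7: 3700 + 456 = 4156 → 4156 − 4075 = 81
Selection 8: 81 + 456 = 537

1420, 1876, 2332, 2788, 3244, 3700, 81, 537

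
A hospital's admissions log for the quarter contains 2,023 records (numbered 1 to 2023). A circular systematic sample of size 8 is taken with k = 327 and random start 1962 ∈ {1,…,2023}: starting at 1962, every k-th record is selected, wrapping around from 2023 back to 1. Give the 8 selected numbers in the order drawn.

Selection 1: 1962
Selection 2: 1962 + 327 = 2289 → 2289 − 2023 = 266
Selection 3: 266 + 327 = 593
Selection 4: 593 + 327 = 920
Selection 5: 920 + 327 = 1247
Selection 6: 1247 + 327 = 1574
Selection 7: 1574 + 327 = 1901
Selection 8: 1901 + 327 = 2228 → 2228 − 2023 = 205

1962, 266, 593, 920, 1247, 1574, 1901, 205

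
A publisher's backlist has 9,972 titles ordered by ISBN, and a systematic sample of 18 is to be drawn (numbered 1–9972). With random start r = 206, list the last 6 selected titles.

6854, 7408, 7962, 8516, 9070, 9624

k = N/n = 9972/18 = 554
13th selection = 206 + 12×554 = 6854
14th: 6854 + 554 = 7408
15th: 7408 + 554 = 7962
16th: 7962 + 554 = 8516
17th: 8516 + 554 = 9070
18th: 9070 + 554 = 9624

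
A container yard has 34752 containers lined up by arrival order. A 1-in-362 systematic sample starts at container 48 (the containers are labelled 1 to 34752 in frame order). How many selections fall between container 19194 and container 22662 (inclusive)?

10

k = 362
First selection ≥ 19194: 48 + ⌈(19194−48)/362⌉·362 = 48 + 53×362 = 19234
Last selection ≤ 22662: 48 + ⌊(22662−48)/362⌋·362 = 48 + 62×362 = 22492
Count = 62 − 53 + 1 = 10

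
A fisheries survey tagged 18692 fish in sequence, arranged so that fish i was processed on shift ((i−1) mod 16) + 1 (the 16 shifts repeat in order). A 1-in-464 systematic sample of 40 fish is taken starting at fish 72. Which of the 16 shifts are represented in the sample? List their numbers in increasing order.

Consecutive selections differ by k = 464, so their shift numbers differ by 464 mod 16 = 0.
gcd(464, 16) = 16, so the sample visits 16/16 = 1 distinct residues mod 16.
Start 72 is shift 8; the shifts hit are 8.

8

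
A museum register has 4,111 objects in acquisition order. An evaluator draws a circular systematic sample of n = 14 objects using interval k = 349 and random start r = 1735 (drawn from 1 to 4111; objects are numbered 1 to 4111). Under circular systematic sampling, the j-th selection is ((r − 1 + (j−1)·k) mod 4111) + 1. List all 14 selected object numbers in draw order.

Selection 1: 1735
Selection 2: 1735 + 349 = 2084
Selection 3: 2084 + 349 = 2433
Selection 4: 2433 + 349 = 2782
Selection 5: 2782 + 349 = 3131
Selection 6: 3131 + 349 = 3480
Selection 7: 3480 + 349 = 3829
Selection 8: 3829 + 349 = 4178 → 4178 − 4111 = 67
Selection 9: 67 + 349 = 416
Selection 10: 416 + 349 = 765
Selection 11: 765 + 349 = 1114
Selection 12: 1114 + 349 = 1463
Selection 13: 1463 + 349 = 1812
Selection 14: 1812 + 349 = 2161

1735, 2084, 2433, 2782, 3131, 3480, 3829, 67, 416, 765, 1114, 1463, 1812, 2161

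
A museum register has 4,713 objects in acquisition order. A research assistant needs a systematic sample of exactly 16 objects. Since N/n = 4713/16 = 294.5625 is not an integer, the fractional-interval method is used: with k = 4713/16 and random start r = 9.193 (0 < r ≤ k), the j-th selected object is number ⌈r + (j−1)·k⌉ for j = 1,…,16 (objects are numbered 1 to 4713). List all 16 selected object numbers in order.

10, 304, 599, 893, 1188, 1483, 1777, 2072, 2366, 2661, 2955, 3250, 3544, 3839, 4134, 4428

j=1: r + 0k = 9.193 → ⌈·⌉ = 10
j=2: r + 1k = 303.7555 → ⌈·⌉ = 304
j=3: r + 2k = 598.318 → ⌈·⌉ = 599
j=4: r + 3k = 892.8805 → ⌈·⌉ = 893
j=5: r + 4k = 1187.443 → ⌈·⌉ = 1188
j=6: r + 5k = 1482.0055 → ⌈·⌉ = 1483
j=7: r + 6k = 1776.568 → ⌈·⌉ = 1777
j=8: r + 7k = 2071.1305 → ⌈·⌉ = 2072
j=9: r + 8k = 2365.693 → ⌈·⌉ = 2366
j=10: r + 9k = 2660.2555 → ⌈·⌉ = 2661
j=11: r + 10k = 2954.818 → ⌈·⌉ = 2955
j=12: r + 11k = 3249.3805 → ⌈·⌉ = 3250
j=13: r + 12k = 3543.943 → ⌈·⌉ = 3544
j=14: r + 13k = 3838.5055 → ⌈·⌉ = 3839
j=15: r + 14k = 4133.068 → ⌈·⌉ = 4134
j=16: r + 15k = 4427.6305 → ⌈·⌉ = 4428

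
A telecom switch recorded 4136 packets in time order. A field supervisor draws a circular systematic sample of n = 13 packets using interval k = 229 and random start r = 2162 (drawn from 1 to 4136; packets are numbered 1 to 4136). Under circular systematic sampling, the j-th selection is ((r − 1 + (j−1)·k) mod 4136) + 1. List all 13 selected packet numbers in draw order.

Selection 1: 2162
Selection 2: 2162 + 229 = 2391
Selection 3: 2391 + 229 = 2620
Selection 4: 2620 + 229 = 2849
Selection 5: 2849 + 229 = 3078
Selection 6: 3078 + 229 = 3307
Selection 7: 3307 + 229 = 3536
Selection 8: 3536 + 229 = 3765
Selection 9: 3765 + 229 = 3994
Selection 10: 3994 + 229 = 4223 → 4223 − 4136 = 87
Selection 11: 87 + 229 = 316
Selection 12: 316 + 229 = 545
Selection 13: 545 + 229 = 774

2162, 2391, 2620, 2849, 3078, 3307, 3536, 3765, 3994, 87, 316, 545, 774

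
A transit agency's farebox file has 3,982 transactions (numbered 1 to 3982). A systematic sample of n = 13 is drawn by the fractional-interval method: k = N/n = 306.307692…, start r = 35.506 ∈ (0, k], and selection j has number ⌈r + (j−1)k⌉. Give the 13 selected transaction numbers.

36, 342, 649, 955, 1261, 1568, 1874, 2180, 2486, 2793, 3099, 3405, 3712

j=1: r + 0k = 35.506 → ⌈·⌉ = 36
j=2: r + 1k = 341.813692… → ⌈·⌉ = 342
j=3: r + 2k = 648.121384… → ⌈·⌉ = 649
j=4: r + 3k = 954.429076… → ⌈·⌉ = 955
j=5: r + 4k = 1260.736769… → ⌈·⌉ = 1261
j=6: r + 5k = 1567.044461… → ⌈·⌉ = 1568
j=7: r + 6k = 1873.352153… → ⌈·⌉ = 1874
j=8: r + 7k = 2179.659846… → ⌈·⌉ = 2180
j=9: r + 8k = 2485.967538… → ⌈·⌉ = 2486
j=10: r + 9k = 2792.275230… → ⌈·⌉ = 2793
j=11: r + 10k = 3098.582923… → ⌈·⌉ = 3099
j=12: r + 11k = 3404.890615… → ⌈·⌉ = 3405
j=13: r + 12k = 3711.198307… → ⌈·⌉ = 3712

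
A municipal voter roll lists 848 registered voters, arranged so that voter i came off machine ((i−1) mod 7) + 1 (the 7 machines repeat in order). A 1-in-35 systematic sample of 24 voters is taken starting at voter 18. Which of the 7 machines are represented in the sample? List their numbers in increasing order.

Consecutive selections differ by k = 35, so their machine numbers differ by 35 mod 7 = 0.
gcd(35, 7) = 7, so the sample visits 7/7 = 1 distinct residues mod 7.
Start 18 is machine 4; the machines hit are 4.

4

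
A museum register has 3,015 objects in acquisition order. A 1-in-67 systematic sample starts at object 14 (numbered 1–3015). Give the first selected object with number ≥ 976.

1019

k = 67
Steps past start: ⌈(976 − 14)/67⌉ = ⌈962/67⌉ = 15
Selected object: 14 + 15×67 = 1019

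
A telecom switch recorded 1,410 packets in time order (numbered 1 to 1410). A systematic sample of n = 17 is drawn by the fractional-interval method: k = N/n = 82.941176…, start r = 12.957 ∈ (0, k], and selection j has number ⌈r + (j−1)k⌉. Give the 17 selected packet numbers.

j=1: r + 0k = 12.957 → ⌈·⌉ = 13
j=2: r + 1k = 95.898176… → ⌈·⌉ = 96
j=3: r + 2k = 178.839352… → ⌈·⌉ = 179
j=4: r + 3k = 261.780529… → ⌈·⌉ = 262
j=5: r + 4k = 344.721705… → ⌈·⌉ = 345
j=6: r + 5k = 427.662882… → ⌈·⌉ = 428
j=7: r + 6k = 510.604058… → ⌈·⌉ = 511
j=8: r + 7k = 593.545235… → ⌈·⌉ = 594
j=9: r + 8k = 676.486411… → ⌈·⌉ = 677
j=10: r + 9k = 759.427588… → ⌈·⌉ = 760
j=11: r + 10k = 842.368764… → ⌈·⌉ = 843
j=12: r + 11k = 925.309941… → ⌈·⌉ = 926
j=13: r + 12k = 1008.251117… → ⌈·⌉ = 1009
j=14: r + 13k = 1091.192294… → ⌈·⌉ = 1092
j=15: r + 14k = 1174.133470… → ⌈·⌉ = 1175
j=16: r + 15k = 1257.074647… → ⌈·⌉ = 1258
j=17: r + 16k = 1340.015823… → ⌈·⌉ = 1341

13, 96, 179, 262, 345, 428, 511, 594, 677, 760, 843, 926, 1009, 1092, 1175, 1258, 1341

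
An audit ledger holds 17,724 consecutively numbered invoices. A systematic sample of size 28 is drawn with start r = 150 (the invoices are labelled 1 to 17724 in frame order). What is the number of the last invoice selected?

k = 17724/28 = 633
28th selection = r + (28−1)·k = 150 + 27×633 = 150 + 17091 = 17241

17241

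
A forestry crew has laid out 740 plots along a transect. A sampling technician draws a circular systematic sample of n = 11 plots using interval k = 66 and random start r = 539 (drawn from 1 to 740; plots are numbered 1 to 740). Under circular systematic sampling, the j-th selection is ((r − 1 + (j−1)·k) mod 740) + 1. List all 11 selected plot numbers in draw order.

539, 605, 671, 737, 63, 129, 195, 261, 327, 393, 459

Selection 1: 539
Selection 2: 539 + 66 = 605
Selection 3: 605 + 66 = 671
Selection 4: 671 + 66 = 737
Selection 5: 737 + 66 = 803 → 803 − 740 = 63
Selection 6: 63 + 66 = 129
Selection 7: 129 + 66 = 195
Selection 8: 195 + 66 = 261
Selection 9: 261 + 66 = 327
Selection 10: 327 + 66 = 393
Selection 11: 393 + 66 = 459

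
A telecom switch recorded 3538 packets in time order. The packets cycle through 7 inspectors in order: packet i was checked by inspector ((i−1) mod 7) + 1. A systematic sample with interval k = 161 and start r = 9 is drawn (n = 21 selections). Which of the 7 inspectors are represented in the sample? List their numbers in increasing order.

Consecutive selections differ by k = 161, so their inspector numbers differ by 161 mod 7 = 0.
gcd(161, 7) = 7, so the sample visits 7/7 = 1 distinct residues mod 7.
Start 9 is inspector 2; the inspectors hit are 2.

2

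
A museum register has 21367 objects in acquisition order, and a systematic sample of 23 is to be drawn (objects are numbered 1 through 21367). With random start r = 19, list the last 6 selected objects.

15812, 16741, 17670, 18599, 19528, 20457

k = N/n = 21367/23 = 929
18th selection = 19 + 17×929 = 15812
19th: 15812 + 929 = 16741
20th: 16741 + 929 = 17670
21st: 17670 + 929 = 18599
22nd: 18599 + 929 = 19528
23rd: 19528 + 929 = 20457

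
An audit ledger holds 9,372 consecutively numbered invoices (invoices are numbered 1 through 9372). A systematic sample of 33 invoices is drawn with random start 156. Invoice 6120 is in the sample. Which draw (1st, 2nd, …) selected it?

k = 9372/33 = 284
position = (6120 − 156)/284 + 1 = 5964/284 + 1 = 21 + 1 = 22

22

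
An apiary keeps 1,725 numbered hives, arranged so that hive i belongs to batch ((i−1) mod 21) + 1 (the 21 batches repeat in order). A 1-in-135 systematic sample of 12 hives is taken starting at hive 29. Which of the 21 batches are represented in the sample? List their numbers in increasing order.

Consecutive selections differ by k = 135, so their batch numbers differ by 135 mod 21 = 9.
gcd(135, 21) = 3, so the sample visits 21/3 = 7 distinct residues mod 21.
Start 29 is batch 8; the batches hit are 2, 5, 8, 11, 14, 17, 20.

2, 5, 8, 11, 14, 17, 20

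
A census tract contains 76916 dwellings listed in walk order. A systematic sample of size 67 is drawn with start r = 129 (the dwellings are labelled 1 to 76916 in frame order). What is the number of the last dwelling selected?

75897

k = 76916/67 = 1148
67th selection = r + (67−1)·k = 129 + 66×1148 = 129 + 75768 = 75897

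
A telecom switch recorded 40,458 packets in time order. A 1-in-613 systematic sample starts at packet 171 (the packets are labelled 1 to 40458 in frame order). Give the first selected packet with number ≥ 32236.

k = 613
Steps past start: ⌈(32236 − 171)/613⌉ = ⌈32065/613⌉ = 53
Selected packet: 171 + 53×613 = 32660

32660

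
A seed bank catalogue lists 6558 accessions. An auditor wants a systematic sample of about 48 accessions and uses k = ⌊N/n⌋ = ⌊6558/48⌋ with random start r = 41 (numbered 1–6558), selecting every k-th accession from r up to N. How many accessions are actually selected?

48

k = ⌊6558/48⌋ = 136
Achieved size = ⌊(6558 − 41)/136⌋ + 1 = ⌊6517/136⌋ + 1 = 47 + 1 = 48
(last selection: 41 + 47×136 = 6433 ≤ 6558; next would be 6569 > 6558)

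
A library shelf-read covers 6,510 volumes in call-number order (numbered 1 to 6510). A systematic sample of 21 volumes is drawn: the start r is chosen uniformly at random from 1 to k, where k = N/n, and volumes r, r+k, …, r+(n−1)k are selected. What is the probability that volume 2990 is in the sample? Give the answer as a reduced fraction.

k = 6510/21 = 310.
Volume 2990 is selected iff r ≡ 2990 (mod 310); exactly one such r in {1,…,310}.
Inclusion probability = 1/310.

1/310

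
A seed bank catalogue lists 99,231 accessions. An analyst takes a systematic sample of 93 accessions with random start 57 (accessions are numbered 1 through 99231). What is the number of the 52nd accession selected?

54474

k = 99231/93 = 1067
52nd selection = r + (52−1)·k = 57 + 51×1067 = 57 + 54417 = 54474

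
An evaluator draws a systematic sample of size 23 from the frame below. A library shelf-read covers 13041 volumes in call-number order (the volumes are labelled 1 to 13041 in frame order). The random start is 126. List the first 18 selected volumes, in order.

k = N/n = 13041/23 = 567
volume 1: 126
volume 2: 126 + 567 = 693
volume 3: 693 + 567 = 1260
volume 4: 1260 + 567 = 1827
volume 5: 1827 + 567 = 2394
volume 6: 2394 + 567 = 2961
volume 7: 2961 + 567 = 3528
volume 8: 3528 + 567 = 4095
volume 9: 4095 + 567 = 4662
volume 10: 4662 + 567 = 5229
volume 11: 5229 + 567 = 5796
volume 12: 5796 + 567 = 6363
volume 13: 6363 + 567 = 6930
volume 14: 6930 + 567 = 7497
volume 15: 7497 + 567 = 8064
volume 16: 8064 + 567 = 8631
volume 17: 8631 + 567 = 9198
volume 18: 9198 + 567 = 9765

126, 693, 1260, 1827, 2394, 2961, 3528, 4095, 4662, 5229, 5796, 6363, 6930, 7497, 8064, 8631, 9198, 9765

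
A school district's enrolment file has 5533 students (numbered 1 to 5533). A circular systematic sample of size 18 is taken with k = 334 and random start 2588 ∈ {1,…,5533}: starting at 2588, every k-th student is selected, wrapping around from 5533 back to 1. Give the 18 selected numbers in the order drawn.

2588, 2922, 3256, 3590, 3924, 4258, 4592, 4926, 5260, 61, 395, 729, 1063, 1397, 1731, 2065, 2399, 2733

Selection 1: 2588
Selection 2: 2588 + 334 = 2922
Selection 3: 2922 + 334 = 3256
Selection 4: 3256 + 334 = 3590
Selection 5: 3590 + 334 = 3924
Selection 6: 3924 + 334 = 4258
Selection 7: 4258 + 334 = 4592
Selection 8: 4592 + 334 = 4926
Selection 9: 4926 + 334 = 5260
Selection 10: 5260 + 334 = 5594 → 5594 − 5533 = 61
Selection 11: 61 + 334 = 395
Selection 12: 395 + 334 = 729
Selection 13: 729 + 334 = 1063
Selection 14: 1063 + 334 = 1397
Selection 15: 1397 + 334 = 1731
Selection 16: 1731 + 334 = 2065
Selection 17: 2065 + 334 = 2399
Selection 18: 2399 + 334 = 2733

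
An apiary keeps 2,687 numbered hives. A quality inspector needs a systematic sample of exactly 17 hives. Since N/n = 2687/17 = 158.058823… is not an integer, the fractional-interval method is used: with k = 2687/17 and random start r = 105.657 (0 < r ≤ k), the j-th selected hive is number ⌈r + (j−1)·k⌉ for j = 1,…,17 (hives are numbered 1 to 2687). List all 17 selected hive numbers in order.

106, 264, 422, 580, 738, 896, 1055, 1213, 1371, 1529, 1687, 1845, 2003, 2161, 2319, 2477, 2635

j=1: r + 0k = 105.657 → ⌈·⌉ = 106
j=2: r + 1k = 263.715823… → ⌈·⌉ = 264
j=3: r + 2k = 421.774647… → ⌈·⌉ = 422
j=4: r + 3k = 579.833470… → ⌈·⌉ = 580
j=5: r + 4k = 737.892294… → ⌈·⌉ = 738
j=6: r + 5k = 895.951117… → ⌈·⌉ = 896
j=7: r + 6k = 1054.009941… → ⌈·⌉ = 1055
j=8: r + 7k = 1212.068764… → ⌈·⌉ = 1213
j=9: r + 8k = 1370.127588… → ⌈·⌉ = 1371
j=10: r + 9k = 1528.186411… → ⌈·⌉ = 1529
j=11: r + 10k = 1686.245235… → ⌈·⌉ = 1687
j=12: r + 11k = 1844.304058… → ⌈·⌉ = 1845
j=13: r + 12k = 2002.362882… → ⌈·⌉ = 2003
j=14: r + 13k = 2160.421705… → ⌈·⌉ = 2161
j=15: r + 14k = 2318.480529… → ⌈·⌉ = 2319
j=16: r + 15k = 2476.539352… → ⌈·⌉ = 2477
j=17: r + 16k = 2634.598176… → ⌈·⌉ = 2635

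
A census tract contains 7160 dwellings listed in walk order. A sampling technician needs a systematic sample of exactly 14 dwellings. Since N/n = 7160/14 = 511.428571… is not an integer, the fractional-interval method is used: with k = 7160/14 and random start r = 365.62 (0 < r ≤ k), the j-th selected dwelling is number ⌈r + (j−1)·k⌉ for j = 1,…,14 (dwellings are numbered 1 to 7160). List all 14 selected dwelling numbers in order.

j=1: r + 0k = 365.62 → ⌈·⌉ = 366
j=2: r + 1k = 877.048571… → ⌈·⌉ = 878
j=3: r + 2k = 1388.477142… → ⌈·⌉ = 1389
j=4: r + 3k = 1899.905714… → ⌈·⌉ = 1900
j=5: r + 4k = 2411.334285… → ⌈·⌉ = 2412
j=6: r + 5k = 2922.762857… → ⌈·⌉ = 2923
j=7: r + 6k = 3434.191428… → ⌈·⌉ = 3435
j=8: r + 7k = 3945.62 → ⌈·⌉ = 3946
j=9: r + 8k = 4457.048571… → ⌈·⌉ = 4458
j=10: r + 9k = 4968.477142… → ⌈·⌉ = 4969
j=11: r + 10k = 5479.905714… → ⌈·⌉ = 5480
j=12: r + 11k = 5991.334285… → ⌈·⌉ = 5992
j=13: r + 12k = 6502.762857… → ⌈·⌉ = 6503
j=14: r + 13k = 7014.191428… → ⌈·⌉ = 7015

366, 878, 1389, 1900, 2412, 2923, 3435, 3946, 4458, 4969, 5480, 5992, 6503, 7015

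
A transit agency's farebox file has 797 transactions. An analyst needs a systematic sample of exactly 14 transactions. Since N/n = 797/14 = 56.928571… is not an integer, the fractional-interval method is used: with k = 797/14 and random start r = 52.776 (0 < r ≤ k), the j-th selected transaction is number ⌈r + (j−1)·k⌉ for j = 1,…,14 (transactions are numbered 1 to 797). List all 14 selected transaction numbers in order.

j=1: r + 0k = 52.776 → ⌈·⌉ = 53
j=2: r + 1k = 109.704571… → ⌈·⌉ = 110
j=3: r + 2k = 166.633142… → ⌈·⌉ = 167
j=4: r + 3k = 223.561714… → ⌈·⌉ = 224
j=5: r + 4k = 280.490285… → ⌈·⌉ = 281
j=6: r + 5k = 337.418857… → ⌈·⌉ = 338
j=7: r + 6k = 394.347428… → ⌈·⌉ = 395
j=8: r + 7k = 451.276 → ⌈·⌉ = 452
j=9: r + 8k = 508.204571… → ⌈·⌉ = 509
j=10: r + 9k = 565.133142… → ⌈·⌉ = 566
j=11: r + 10k = 622.061714… → ⌈·⌉ = 623
j=12: r + 11k = 678.990285… → ⌈·⌉ = 679
j=13: r + 12k = 735.918857… → ⌈·⌉ = 736
j=14: r + 13k = 792.847428… → ⌈·⌉ = 793

53, 110, 167, 224, 281, 338, 395, 452, 509, 566, 623, 679, 736, 793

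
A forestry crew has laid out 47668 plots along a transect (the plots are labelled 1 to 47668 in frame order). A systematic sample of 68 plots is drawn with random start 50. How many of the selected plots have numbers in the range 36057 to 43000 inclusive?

k = 47668/68 = 701
First selection ≥ 36057: 50 + ⌈(36057−50)/701⌉·701 = 50 + 52×701 = 36502
Last selection ≤ 43000: 50 + ⌊(43000−50)/701⌋·701 = 50 + 61×701 = 42811
Count = 61 − 52 + 1 = 10

10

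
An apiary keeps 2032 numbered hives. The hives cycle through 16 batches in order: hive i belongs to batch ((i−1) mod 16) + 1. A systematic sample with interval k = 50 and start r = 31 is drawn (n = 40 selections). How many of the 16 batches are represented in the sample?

Consecutive selections differ by k = 50, so their batch numbers differ by 50 mod 16 = 2.
gcd(50, 16) = 2, so the sample visits 16/2 = 8 distinct residues mod 16.
Start 31 is batch 15; the batches hit are 1, 3, 5, 7, 9, 11, 13, 15.

8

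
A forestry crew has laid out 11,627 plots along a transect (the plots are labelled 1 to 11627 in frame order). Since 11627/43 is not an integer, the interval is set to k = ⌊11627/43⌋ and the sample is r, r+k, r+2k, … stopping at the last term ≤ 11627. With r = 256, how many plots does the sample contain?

43

k = ⌊11627/43⌋ = 270
Achieved size = ⌊(11627 − 256)/270⌋ + 1 = ⌊11371/270⌋ + 1 = 42 + 1 = 43
(last selection: 256 + 42×270 = 11596 ≤ 11627; next would be 11866 > 11627)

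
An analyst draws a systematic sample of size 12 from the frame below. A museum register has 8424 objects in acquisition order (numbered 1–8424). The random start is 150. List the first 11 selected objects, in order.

k = N/n = 8424/12 = 702
object 1: 150
object 2: 150 + 702 = 852
object 3: 852 + 702 = 1554
object 4: 1554 + 702 = 2256
object 5: 2256 + 702 = 2958
object 6: 2958 + 702 = 3660
object 7: 3660 + 702 = 4362
object 8: 4362 + 702 = 5064
object 9: 5064 + 702 = 5766
object 10: 5766 + 702 = 6468
object 11: 6468 + 702 = 7170

150, 852, 1554, 2256, 2958, 3660, 4362, 5064, 5766, 6468, 7170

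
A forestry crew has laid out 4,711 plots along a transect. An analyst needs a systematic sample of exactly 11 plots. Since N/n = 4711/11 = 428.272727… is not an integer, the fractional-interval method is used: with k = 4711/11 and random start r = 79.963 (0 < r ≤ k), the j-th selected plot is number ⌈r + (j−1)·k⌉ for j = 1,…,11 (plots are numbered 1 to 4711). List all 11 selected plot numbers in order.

j=1: r + 0k = 79.963 → ⌈·⌉ = 80
j=2: r + 1k = 508.235727… → ⌈·⌉ = 509
j=3: r + 2k = 936.508454… → ⌈·⌉ = 937
j=4: r + 3k = 1364.781181… → ⌈·⌉ = 1365
j=5: r + 4k = 1793.053909… → ⌈·⌉ = 1794
j=6: r + 5k = 2221.326636… → ⌈·⌉ = 2222
j=7: r + 6k = 2649.599363… → ⌈·⌉ = 2650
j=8: r + 7k = 3077.872090… → ⌈·⌉ = 3078
j=9: r + 8k = 3506.144818… → ⌈·⌉ = 3507
j=10: r + 9k = 3934.417545… → ⌈·⌉ = 3935
j=11: r + 10k = 4362.690272… → ⌈·⌉ = 4363

80, 509, 937, 1365, 1794, 2222, 2650, 3078, 3507, 3935, 4363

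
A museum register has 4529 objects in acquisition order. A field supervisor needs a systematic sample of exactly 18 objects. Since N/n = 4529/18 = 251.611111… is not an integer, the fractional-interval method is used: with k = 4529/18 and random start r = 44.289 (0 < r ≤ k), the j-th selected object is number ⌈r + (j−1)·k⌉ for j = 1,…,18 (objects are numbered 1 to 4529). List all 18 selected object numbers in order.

45, 296, 548, 800, 1051, 1303, 1554, 1806, 2058, 2309, 2561, 2813, 3064, 3316, 3567, 3819, 4071, 4322

j=1: r + 0k = 44.289 → ⌈·⌉ = 45
j=2: r + 1k = 295.900111… → ⌈·⌉ = 296
j=3: r + 2k = 547.511222… → ⌈·⌉ = 548
j=4: r + 3k = 799.122333… → ⌈·⌉ = 800
j=5: r + 4k = 1050.733444… → ⌈·⌉ = 1051
j=6: r + 5k = 1302.344555… → ⌈·⌉ = 1303
j=7: r + 6k = 1553.955666… → ⌈·⌉ = 1554
j=8: r + 7k = 1805.566777… → ⌈·⌉ = 1806
j=9: r + 8k = 2057.177888… → ⌈·⌉ = 2058
j=10: r + 9k = 2308.789 → ⌈·⌉ = 2309
j=11: r + 10k = 2560.400111… → ⌈·⌉ = 2561
j=12: r + 11k = 2812.011222… → ⌈·⌉ = 2813
j=13: r + 12k = 3063.622333… → ⌈·⌉ = 3064
j=14: r + 13k = 3315.233444… → ⌈·⌉ = 3316
j=15: r + 14k = 3566.844555… → ⌈·⌉ = 3567
j=16: r + 15k = 3818.455666… → ⌈·⌉ = 3819
j=17: r + 16k = 4070.066777… → ⌈·⌉ = 4071
j=18: r + 17k = 4321.677888… → ⌈·⌉ = 4322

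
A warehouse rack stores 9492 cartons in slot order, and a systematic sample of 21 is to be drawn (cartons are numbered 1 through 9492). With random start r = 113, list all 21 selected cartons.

k = N/n = 9492/21 = 452
carton 1: 113
carton 2: 113 + 452 = 565
carton 3: 565 + 452 = 1017
carton 4: 1017 + 452 = 1469
carton 5: 1469 + 452 = 1921
carton 6: 1921 + 452 = 2373
carton 7: 2373 + 452 = 2825
carton 8: 2825 + 452 = 3277
carton 9: 3277 + 452 = 3729
carton 10: 3729 + 452 = 4181
carton 11: 4181 + 452 = 4633
carton 12: 4633 + 452 = 5085
carton 13: 5085 + 452 = 5537
carton 14: 5537 + 452 = 5989
carton 15: 5989 + 452 = 6441
carton 16: 6441 + 452 = 6893
carton 17: 6893 + 452 = 7345
carton 18: 7345 + 452 = 7797
carton 19: 7797 + 452 = 8249
carton 20: 8249 + 452 = 8701
carton 21: 8701 + 452 = 9153

113, 565, 1017, 1469, 1921, 2373, 2825, 3277, 3729, 4181, 4633, 5085, 5537, 5989, 6441, 6893, 7345, 7797, 8249, 8701, 9153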